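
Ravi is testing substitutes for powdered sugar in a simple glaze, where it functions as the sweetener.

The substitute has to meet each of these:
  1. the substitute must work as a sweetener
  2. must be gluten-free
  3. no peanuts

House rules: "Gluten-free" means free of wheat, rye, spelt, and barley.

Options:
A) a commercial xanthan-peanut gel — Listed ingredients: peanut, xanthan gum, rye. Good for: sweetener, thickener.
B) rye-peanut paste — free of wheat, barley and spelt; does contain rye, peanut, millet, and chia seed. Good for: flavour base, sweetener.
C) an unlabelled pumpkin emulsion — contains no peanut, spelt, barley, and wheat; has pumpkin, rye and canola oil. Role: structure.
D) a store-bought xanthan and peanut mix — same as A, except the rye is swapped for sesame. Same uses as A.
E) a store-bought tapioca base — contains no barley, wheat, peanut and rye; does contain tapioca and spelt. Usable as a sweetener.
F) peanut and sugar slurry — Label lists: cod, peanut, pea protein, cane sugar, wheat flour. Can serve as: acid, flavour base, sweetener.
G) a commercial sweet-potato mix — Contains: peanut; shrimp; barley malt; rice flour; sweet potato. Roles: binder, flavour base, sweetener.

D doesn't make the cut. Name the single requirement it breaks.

peanut-free

usable as a sweetener: satisfied
gluten-free: satisfied
peanut-free: has peanut — fails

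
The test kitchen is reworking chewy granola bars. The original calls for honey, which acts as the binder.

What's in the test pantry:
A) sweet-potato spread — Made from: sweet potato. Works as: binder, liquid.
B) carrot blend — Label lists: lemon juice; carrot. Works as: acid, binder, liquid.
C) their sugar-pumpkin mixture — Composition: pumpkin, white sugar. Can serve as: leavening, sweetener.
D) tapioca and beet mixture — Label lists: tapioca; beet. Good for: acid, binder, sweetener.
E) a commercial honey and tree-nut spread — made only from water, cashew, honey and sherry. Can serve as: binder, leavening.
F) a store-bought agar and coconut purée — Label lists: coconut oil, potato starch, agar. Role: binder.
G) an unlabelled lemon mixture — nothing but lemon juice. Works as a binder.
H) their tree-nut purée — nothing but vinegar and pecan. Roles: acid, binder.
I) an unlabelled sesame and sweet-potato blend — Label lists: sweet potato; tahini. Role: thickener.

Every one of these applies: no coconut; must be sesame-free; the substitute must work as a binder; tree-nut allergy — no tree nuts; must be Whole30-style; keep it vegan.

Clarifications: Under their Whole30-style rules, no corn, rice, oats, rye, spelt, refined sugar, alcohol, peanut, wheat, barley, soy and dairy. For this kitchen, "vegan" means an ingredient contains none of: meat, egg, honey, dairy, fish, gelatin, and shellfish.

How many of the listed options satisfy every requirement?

A: works as a binder, no sesame, no tree nuts — valid
B: works as a binder, no sesame, Whole30-style — keep
C: not usable as a binder; has white sugar, so not Whole30-style — reject
D: works as a binder, Whole30-style, no coconut — valid
E: has sherry, so not Whole30-style; has honey, so not vegan (and 1 more) — reject
F: has coconut oil, so not coconut-free — reject
G: works as a binder, Whole30-style, no sesame — keep
H: has pecan, so not tree-nut-free — no
I: not usable as a binder; has tahini, so not sesame-free — reject

4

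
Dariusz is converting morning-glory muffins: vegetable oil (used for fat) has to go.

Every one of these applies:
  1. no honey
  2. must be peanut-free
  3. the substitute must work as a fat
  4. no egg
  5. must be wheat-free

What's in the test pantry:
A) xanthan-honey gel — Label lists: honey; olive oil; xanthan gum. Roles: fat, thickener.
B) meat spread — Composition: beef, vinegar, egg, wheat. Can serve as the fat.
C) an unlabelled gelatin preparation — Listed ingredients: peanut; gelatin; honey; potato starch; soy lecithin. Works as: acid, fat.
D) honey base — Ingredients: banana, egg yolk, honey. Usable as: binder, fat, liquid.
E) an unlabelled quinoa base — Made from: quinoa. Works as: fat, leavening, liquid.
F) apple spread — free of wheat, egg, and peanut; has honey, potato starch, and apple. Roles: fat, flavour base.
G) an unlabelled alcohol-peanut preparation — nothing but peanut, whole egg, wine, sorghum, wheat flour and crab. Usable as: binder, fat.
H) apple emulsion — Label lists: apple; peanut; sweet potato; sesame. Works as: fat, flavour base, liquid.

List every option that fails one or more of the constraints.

A, B, C, D, F, G, H

A: has honey, so not honey-free — out
B: has wheat, so not wheat-free; has egg, so not egg-free — no
C: has honey, so not honey-free; has peanut, so not peanut-free — no
D: has honey, so not honey-free; has egg yolk, so not egg-free — no
E: no wheat, no peanut — OK
F: has honey, so not honey-free — out
G: has wheat flour, so not wheat-free; has peanut, so not peanut-free (and 1 more) — out
H: has peanut, so not peanut-free — reject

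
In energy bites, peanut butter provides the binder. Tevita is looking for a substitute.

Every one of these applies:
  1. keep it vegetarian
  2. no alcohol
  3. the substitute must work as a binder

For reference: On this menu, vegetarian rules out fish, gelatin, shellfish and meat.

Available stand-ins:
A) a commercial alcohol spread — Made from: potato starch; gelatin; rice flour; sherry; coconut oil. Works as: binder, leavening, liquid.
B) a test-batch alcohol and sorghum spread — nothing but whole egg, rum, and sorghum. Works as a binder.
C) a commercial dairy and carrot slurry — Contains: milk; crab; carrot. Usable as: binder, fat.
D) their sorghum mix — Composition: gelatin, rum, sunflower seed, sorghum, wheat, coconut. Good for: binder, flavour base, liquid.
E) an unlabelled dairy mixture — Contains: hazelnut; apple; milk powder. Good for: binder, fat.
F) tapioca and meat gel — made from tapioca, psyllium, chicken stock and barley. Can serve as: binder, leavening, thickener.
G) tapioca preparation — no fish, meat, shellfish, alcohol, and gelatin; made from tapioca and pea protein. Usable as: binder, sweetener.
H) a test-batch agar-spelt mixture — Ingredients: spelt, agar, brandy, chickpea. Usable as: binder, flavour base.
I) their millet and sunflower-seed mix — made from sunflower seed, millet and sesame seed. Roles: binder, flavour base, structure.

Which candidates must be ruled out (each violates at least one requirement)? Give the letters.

A, B, C, D, F, H

A: has gelatin, so not vegetarian; has sherry, so not alcohol-free — reject
B: has rum, so not alcohol-free — out
C: has crab, so not vegetarian — out
D: has gelatin, so not vegetarian; has rum, so not alcohol-free — reject
E: only milk powder, hazelnut and apple; none excluded — keep
F: has chicken stock, so not vegetarian — reject
G: every rule checks out — valid
H: has brandy, so not alcohol-free — no
I: only sesame seed, sunflower seed, and millet; none excluded — valid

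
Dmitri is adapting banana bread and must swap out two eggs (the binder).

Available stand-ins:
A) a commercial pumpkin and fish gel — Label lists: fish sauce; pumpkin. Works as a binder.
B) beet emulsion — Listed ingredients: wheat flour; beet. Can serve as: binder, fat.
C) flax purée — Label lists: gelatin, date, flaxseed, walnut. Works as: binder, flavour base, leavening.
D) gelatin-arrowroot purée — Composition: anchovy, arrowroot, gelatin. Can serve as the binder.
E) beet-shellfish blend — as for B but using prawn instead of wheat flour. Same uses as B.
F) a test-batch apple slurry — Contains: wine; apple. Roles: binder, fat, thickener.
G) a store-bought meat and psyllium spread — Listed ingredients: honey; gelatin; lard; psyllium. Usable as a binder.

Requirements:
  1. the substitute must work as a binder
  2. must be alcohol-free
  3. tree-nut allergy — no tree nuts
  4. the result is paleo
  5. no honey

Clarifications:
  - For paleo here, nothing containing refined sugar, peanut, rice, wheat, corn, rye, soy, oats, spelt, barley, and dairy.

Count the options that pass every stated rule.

A: works as a binder, no tree nuts, no honey — keep
B: has wheat flour, so not paleo — out
C: has walnut, so not tree-nut-free — no
D: paleo, no honey — keep
E: every rule checks out — keep
F: has wine, so not alcohol-free — reject
G: has honey, so not honey-free — out

3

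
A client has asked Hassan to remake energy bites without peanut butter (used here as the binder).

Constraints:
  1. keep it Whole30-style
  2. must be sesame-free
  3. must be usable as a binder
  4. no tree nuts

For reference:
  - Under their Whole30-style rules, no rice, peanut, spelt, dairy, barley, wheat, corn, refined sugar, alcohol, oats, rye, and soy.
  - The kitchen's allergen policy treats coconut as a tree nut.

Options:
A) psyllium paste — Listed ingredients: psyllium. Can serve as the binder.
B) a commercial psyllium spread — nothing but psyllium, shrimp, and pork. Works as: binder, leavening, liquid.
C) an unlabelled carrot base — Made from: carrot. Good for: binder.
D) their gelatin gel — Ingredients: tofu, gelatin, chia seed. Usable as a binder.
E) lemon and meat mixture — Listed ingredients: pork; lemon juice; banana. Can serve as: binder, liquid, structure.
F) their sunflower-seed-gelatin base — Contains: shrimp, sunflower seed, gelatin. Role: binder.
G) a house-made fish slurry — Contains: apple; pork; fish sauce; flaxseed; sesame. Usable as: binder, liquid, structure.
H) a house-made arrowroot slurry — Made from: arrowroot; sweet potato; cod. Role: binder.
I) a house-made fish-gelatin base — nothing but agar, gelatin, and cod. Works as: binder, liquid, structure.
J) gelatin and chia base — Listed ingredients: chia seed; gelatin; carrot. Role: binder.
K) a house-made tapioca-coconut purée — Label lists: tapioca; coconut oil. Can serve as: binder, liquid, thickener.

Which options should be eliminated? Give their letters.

A: only psyllium; none excluded — OK
B: no sesame, Whole30-style — keep
C: only carrot; none excluded — OK
D: has tofu, so not Whole30-style — reject
E: nothing on the exclusion list — valid
F: tree-nut-free, Whole30-style — valid
G: has sesame, so not sesame-free — reject
H: only cod, arrowroot, and sweet potato; none excluded — OK
I: nothing on the exclusion list — keep
J: all constraints satisfied — keep
K: has coconut oil, so not tree-nut-free — reject

D, G, K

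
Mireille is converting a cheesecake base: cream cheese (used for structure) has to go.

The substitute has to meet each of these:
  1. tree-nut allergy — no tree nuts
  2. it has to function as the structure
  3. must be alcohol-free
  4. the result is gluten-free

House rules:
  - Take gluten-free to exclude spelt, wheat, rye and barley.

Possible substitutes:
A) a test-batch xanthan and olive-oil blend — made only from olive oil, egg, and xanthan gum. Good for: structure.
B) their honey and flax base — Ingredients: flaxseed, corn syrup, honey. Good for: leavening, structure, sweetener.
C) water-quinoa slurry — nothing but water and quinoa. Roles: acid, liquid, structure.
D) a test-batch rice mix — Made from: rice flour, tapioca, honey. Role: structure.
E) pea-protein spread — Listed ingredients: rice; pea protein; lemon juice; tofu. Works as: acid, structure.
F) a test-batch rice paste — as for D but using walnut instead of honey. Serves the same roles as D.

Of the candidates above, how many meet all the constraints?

5

A: only egg, xanthan gum, and olive oil; none excluded — OK
B: gluten-free, no alcohol — keep
C: all constraints satisfied — keep
D: all constraints satisfied — valid
E: rice and tofu etc. — none of it excluded — OK
F: has walnut, so not tree-nut-free — out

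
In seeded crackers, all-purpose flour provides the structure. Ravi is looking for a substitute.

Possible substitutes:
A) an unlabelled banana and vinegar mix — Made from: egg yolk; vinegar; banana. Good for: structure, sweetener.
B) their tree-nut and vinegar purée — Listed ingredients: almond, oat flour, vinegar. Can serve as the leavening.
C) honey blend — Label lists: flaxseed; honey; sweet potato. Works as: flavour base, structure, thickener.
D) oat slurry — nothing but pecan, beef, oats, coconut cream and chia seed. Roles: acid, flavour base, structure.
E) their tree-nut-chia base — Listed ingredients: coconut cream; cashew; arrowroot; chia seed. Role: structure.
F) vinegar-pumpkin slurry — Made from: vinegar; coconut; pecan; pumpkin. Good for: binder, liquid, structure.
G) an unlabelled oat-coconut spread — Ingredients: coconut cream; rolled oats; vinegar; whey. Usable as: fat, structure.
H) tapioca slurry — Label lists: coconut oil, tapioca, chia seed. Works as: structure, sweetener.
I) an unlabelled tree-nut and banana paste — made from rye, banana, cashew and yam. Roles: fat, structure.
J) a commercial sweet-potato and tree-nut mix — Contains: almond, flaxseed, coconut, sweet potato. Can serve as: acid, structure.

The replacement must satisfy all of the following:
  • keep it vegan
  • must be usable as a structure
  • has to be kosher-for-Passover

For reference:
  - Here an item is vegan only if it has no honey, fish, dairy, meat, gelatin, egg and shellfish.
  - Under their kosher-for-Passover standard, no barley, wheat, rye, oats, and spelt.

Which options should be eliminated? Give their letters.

A, B, C, D, G, I

A: has egg yolk, so not vegan — out
B: not usable as a structure; has oat flour, so not kosher-for-Passover — out
C: has honey, so not vegan — reject
D: has beef, so not vegan; has oats, so not kosher-for-Passover — no
E: coconut cream and cashew etc. — none of it excluded — keep
F: coconut and pecan etc. — none of it excluded — OK
G: has whey, so not vegan; has rolled oats, so not kosher-for-Passover — out
H: only coconut oil, tapioca and chia seed; none excluded — keep
I: has rye, so not kosher-for-Passover — no
J: works as a structure, vegan, kosher-for-Passover — valid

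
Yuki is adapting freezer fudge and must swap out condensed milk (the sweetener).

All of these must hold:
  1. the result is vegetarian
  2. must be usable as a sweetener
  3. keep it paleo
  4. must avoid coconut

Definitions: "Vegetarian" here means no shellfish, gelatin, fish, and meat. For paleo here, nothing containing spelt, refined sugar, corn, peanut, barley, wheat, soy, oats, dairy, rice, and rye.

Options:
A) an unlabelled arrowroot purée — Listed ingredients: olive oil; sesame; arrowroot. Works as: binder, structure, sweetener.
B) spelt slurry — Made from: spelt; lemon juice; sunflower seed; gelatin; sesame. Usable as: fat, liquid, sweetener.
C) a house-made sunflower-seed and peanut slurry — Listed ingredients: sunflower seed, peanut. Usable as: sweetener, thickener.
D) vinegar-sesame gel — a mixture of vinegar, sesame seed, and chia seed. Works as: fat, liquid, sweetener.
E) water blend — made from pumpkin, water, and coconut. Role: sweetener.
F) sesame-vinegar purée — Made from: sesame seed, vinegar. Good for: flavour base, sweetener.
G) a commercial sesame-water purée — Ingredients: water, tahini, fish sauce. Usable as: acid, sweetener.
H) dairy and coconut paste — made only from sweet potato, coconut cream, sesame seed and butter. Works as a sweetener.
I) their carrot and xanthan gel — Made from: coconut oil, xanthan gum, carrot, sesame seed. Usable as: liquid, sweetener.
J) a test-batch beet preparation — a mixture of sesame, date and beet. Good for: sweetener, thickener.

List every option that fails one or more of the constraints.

B, C, E, G, H, I

A: vegetarian, paleo — valid
B: has gelatin, so not vegetarian; has spelt, so not paleo — out
C: has peanut, so not paleo — reject
D: every rule checks out — OK
E: has coconut, so not coconut-free — out
F: vegetarian, no coconut — valid
G: has fish sauce, so not vegetarian — no
H: has butter, so not paleo; has coconut cream, so not coconut-free — reject
I: has coconut oil, so not coconut-free — no
J: every rule checks out — valid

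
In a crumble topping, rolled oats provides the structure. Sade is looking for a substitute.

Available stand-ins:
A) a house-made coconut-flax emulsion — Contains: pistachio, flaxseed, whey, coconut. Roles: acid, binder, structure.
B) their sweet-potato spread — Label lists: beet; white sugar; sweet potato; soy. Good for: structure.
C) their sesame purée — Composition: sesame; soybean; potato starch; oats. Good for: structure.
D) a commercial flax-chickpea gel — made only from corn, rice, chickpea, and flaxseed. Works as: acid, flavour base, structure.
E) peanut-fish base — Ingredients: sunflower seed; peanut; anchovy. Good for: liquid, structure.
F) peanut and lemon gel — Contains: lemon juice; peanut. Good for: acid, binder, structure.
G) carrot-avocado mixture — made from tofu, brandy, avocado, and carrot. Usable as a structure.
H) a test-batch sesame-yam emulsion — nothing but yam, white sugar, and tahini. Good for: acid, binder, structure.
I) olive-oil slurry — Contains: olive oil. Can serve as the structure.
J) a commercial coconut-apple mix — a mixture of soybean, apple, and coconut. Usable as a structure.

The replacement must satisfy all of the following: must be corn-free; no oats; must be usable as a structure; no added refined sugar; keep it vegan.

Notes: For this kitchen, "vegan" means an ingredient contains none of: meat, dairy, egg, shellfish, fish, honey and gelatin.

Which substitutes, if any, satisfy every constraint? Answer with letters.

A: has whey, so not vegan — out
B: has white sugar, so not no-added-sugar — reject
C: has oats, so not oat-free — reject
D: has corn, so not corn-free — reject
E: has anchovy, so not vegan — reject
F: no oats, vegan — OK
G: brandy and tofu etc. — none of it excluded — keep
H: has white sugar, so not no-added-sugar — reject
I: only olive oil; none excluded — OK
J: only coconut, soybean and apple; none excluded — OK

F, G, I, J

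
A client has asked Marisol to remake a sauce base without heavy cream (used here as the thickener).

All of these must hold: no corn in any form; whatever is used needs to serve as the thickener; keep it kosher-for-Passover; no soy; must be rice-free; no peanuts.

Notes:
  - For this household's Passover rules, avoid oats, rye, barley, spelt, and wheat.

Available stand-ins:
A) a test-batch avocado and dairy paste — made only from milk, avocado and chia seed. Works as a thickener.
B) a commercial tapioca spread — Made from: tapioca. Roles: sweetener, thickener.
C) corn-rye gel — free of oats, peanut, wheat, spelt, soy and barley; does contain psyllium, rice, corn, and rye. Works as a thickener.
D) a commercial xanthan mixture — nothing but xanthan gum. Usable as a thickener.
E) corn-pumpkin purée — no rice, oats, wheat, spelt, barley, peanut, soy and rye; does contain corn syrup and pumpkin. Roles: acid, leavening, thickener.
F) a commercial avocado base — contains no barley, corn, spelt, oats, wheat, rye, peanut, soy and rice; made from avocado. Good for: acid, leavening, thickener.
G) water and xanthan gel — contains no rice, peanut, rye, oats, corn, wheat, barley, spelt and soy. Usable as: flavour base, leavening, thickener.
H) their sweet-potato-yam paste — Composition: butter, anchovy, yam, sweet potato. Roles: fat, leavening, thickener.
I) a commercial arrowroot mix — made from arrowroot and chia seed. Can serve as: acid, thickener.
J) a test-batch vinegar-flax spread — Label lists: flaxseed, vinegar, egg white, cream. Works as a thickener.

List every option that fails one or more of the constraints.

A: only milk, chia seed, and avocado; none excluded — keep
B: works as a thickener, no rice, kosher-for-Passover — keep
C: has rye, so not kosher-for-Passover; has corn, so not corn-free (and 1 more) — no
D: works as a thickener, no corn, kosher-for-Passover — keep
E: has corn syrup, so not corn-free — out
F: all constraints satisfied — OK
G: all constraints satisfied — valid
H: butter and anchovy etc. — none of it excluded — valid
I: works as a thickener, no peanut, no rice — valid
J: works as a thickener, no peanut, no corn — valid

C, E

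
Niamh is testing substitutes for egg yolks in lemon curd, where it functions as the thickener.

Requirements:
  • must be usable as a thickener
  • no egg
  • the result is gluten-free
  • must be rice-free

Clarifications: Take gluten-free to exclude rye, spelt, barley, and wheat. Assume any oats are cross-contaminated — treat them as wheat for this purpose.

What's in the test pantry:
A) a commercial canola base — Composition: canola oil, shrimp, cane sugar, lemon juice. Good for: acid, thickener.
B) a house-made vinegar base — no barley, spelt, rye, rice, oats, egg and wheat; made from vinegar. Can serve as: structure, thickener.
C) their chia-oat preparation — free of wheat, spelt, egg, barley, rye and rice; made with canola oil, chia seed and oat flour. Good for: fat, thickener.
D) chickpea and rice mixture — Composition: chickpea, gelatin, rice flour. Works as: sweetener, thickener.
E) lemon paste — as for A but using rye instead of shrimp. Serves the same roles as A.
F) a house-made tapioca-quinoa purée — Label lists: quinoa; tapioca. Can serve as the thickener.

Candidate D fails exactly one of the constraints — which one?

usable as a thickener: satisfied
gluten-free: satisfied
rice-free: has rice flour — fails
egg-free: satisfied

rice-free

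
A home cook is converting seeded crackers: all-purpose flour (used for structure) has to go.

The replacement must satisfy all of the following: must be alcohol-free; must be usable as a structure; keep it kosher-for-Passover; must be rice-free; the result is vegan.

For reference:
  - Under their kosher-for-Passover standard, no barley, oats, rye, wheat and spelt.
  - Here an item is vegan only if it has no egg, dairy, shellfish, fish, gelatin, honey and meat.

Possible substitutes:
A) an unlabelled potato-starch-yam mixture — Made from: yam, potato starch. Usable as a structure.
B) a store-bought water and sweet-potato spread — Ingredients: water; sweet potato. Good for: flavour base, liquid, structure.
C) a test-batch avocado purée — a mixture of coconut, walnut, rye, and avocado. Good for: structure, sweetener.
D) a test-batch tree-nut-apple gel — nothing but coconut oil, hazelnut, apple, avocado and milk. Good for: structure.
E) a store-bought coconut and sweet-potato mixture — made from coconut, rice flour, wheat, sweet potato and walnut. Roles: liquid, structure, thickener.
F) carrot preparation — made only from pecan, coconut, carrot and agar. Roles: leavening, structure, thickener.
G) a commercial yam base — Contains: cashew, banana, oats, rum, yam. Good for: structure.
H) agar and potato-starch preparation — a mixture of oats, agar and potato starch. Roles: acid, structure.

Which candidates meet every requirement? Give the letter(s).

A: kosher-for-Passover, no alcohol — keep
B: works as a structure, no rice, vegan — keep
C: has rye, so not kosher-for-Passover — reject
D: has milk, so not vegan — no
E: has wheat, so not kosher-for-Passover; has rice flour, so not rice-free — reject
F: all constraints satisfied — keep
G: has oats, so not kosher-for-Passover; has rum, so not alcohol-free — reject
H: has oats, so not kosher-for-Passover — reject

A, B, F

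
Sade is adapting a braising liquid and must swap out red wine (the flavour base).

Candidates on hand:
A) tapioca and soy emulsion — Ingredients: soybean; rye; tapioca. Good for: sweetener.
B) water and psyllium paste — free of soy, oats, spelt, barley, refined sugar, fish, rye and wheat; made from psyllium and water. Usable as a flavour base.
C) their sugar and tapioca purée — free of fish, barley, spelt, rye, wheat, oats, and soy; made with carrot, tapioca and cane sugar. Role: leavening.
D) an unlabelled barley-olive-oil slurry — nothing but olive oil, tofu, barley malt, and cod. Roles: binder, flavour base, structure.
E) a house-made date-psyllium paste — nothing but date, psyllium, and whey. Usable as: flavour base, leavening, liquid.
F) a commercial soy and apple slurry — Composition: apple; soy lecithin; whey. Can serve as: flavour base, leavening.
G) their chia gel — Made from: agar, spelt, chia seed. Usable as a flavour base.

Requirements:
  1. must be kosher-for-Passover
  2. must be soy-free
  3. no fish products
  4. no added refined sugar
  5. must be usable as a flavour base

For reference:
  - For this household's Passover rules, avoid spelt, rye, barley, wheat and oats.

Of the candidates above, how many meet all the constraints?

2

A: not usable as a flavour base; has rye, so not kosher-for-Passover (and 1 more) — reject
B: works as a flavour base, no soy, no fish — OK
C: not usable as a flavour base; has cane sugar, so not no-added-sugar — out
D: has barley malt, so not kosher-for-Passover; has cod, so not fish-free (and 1 more) — reject
E: no soy, no refined sugar — keep
F: has soy lecithin, so not soy-free — reject
G: has spelt, so not kosher-for-Passover — no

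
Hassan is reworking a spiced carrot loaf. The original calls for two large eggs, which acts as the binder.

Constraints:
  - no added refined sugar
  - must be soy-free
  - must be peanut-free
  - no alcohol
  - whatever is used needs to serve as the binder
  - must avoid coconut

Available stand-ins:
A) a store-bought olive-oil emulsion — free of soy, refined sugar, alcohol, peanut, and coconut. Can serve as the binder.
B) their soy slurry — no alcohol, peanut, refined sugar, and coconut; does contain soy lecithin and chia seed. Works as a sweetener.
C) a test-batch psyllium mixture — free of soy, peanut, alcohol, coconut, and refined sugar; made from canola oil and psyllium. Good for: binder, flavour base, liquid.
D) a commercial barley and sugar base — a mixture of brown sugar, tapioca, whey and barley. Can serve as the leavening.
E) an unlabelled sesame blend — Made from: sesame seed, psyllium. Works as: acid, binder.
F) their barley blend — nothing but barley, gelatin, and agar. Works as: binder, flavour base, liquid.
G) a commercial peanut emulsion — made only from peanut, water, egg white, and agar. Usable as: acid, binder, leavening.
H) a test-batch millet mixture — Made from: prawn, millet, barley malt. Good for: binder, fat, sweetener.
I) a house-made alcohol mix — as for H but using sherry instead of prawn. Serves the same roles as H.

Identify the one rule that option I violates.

alcohol-free

usable as a binder: satisfied
soy-free: satisfied
no-added-sugar: satisfied
peanut-free: satisfied
alcohol-free: has sherry — fails
coconut-free: satisfied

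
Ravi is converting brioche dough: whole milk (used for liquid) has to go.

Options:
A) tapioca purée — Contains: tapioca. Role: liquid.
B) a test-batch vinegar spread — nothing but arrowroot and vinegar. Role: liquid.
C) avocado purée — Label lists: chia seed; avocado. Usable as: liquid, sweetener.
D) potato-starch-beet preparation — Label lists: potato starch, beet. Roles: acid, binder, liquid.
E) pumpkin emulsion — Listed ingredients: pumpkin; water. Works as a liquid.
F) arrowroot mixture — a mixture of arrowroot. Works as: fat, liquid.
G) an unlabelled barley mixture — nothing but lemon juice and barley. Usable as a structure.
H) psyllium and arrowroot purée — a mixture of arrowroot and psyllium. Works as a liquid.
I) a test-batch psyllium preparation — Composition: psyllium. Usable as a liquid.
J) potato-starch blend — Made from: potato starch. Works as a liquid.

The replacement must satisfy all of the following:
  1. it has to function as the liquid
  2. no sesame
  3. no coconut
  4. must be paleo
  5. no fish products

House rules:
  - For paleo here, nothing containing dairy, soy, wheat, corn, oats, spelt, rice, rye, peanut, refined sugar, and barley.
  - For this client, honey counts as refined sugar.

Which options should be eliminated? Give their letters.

A: no fish, no sesame — valid
B: works as a liquid, no fish, no coconut — keep
C: only chia seed and avocado; none excluded — keep
D: only potato starch and beet; none excluded — valid
E: no fish, paleo — valid
F: all constraints satisfied — valid
G: not usable as a liquid; has barley, so not paleo — no
H: nothing on the exclusion list — keep
I: only psyllium; none excluded — keep
J: every rule checks out — keep

G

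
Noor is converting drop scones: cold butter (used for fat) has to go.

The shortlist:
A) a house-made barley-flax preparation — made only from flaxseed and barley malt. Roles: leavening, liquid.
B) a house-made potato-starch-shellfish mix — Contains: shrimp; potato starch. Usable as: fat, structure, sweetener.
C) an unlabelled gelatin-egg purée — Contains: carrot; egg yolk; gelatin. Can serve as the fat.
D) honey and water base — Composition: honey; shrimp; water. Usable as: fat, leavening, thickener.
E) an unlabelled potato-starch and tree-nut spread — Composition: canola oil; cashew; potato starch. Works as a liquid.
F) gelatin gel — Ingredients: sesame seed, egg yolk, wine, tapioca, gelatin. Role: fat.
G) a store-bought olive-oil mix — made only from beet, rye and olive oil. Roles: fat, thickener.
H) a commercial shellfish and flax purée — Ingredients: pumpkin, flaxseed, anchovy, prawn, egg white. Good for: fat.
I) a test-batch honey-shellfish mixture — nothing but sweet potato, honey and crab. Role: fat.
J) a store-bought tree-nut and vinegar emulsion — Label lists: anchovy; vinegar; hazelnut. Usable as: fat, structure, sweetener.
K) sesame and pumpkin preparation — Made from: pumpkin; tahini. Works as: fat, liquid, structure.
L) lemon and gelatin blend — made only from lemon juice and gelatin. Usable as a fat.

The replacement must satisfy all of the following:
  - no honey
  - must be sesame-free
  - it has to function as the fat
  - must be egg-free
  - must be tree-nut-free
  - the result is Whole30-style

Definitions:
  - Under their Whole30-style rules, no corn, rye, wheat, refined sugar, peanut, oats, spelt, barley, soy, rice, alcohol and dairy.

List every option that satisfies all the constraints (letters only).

B, L

A: not usable as a fat; has barley malt, so not Whole30-style — no
B: nothing on the exclusion list — OK
C: has egg yolk, so not egg-free — no
D: has honey, so not honey-free — out
E: not usable as a fat; has cashew, so not tree-nut-free — reject
F: has wine, so not Whole30-style; has egg yolk, so not egg-free (and 1 more) — no
G: has rye, so not Whole30-style — no
H: has egg white, so not egg-free — reject
I: has honey, so not honey-free — out
J: has hazelnut, so not tree-nut-free — reject
K: has tahini, so not sesame-free — no
L: only gelatin and lemon juice; none excluded — valid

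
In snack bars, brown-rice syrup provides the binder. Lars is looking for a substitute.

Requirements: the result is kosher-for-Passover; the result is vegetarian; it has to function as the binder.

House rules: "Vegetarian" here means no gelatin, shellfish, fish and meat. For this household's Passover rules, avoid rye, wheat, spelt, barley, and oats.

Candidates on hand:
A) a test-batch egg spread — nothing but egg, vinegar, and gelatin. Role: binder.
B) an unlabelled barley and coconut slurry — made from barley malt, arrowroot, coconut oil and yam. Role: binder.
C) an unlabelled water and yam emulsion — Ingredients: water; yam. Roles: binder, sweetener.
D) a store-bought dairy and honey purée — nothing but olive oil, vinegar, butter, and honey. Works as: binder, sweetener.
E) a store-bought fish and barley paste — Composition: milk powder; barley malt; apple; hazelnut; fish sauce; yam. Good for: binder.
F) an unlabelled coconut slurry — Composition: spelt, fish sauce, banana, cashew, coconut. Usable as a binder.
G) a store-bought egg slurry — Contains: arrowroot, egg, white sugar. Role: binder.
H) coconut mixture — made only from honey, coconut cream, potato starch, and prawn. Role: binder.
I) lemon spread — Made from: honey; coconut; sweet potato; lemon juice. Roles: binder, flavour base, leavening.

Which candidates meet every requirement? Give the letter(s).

A: has gelatin, so not vegetarian — out
B: has barley malt, so not kosher-for-Passover — out
C: nothing on the exclusion list — valid
D: butter and honey etc. — none of it excluded — valid
E: has fish sauce, so not vegetarian; has barley malt, so not kosher-for-Passover — out
F: has fish sauce, so not vegetarian; has spelt, so not kosher-for-Passover — out
G: only egg, white sugar, and arrowroot; none excluded — keep
H: has prawn, so not vegetarian — reject
I: nothing on the exclusion list — OK

C, D, G, I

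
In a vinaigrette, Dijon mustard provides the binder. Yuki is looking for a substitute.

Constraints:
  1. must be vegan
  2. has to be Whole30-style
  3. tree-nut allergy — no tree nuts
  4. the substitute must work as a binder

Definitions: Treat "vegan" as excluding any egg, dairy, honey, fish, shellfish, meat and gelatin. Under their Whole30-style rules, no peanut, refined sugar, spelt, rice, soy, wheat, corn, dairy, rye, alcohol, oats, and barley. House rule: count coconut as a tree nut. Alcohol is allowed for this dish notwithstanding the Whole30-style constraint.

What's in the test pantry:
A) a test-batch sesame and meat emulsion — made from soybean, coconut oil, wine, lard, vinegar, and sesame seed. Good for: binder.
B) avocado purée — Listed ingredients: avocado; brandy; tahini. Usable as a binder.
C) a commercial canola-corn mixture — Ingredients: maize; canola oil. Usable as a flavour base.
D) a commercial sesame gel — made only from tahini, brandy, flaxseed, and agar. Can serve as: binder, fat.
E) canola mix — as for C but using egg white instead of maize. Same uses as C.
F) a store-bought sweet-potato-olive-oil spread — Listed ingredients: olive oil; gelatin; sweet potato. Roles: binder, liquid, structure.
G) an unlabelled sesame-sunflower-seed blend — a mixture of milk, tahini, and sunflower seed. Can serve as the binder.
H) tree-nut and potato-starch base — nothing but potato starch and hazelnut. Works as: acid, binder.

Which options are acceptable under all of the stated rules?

A: has lard, so not vegan; has soybean, so not Whole30-style (and 1 more) — reject
B: alcohol is permitted under the Whole30-style carve-out; nothing else excluded — OK
C: not usable as a binder; has maize, so not Whole30-style — out
D: alcohol is permitted under the Whole30-style carve-out; nothing else excluded — keep
E: not usable as a binder; has egg white, so not vegan — reject
F: has gelatin, so not vegan — reject
G: has milk, so not vegan; has milk, so not Whole30-style — no
H: has hazelnut, so not tree-nut-free — out

B, D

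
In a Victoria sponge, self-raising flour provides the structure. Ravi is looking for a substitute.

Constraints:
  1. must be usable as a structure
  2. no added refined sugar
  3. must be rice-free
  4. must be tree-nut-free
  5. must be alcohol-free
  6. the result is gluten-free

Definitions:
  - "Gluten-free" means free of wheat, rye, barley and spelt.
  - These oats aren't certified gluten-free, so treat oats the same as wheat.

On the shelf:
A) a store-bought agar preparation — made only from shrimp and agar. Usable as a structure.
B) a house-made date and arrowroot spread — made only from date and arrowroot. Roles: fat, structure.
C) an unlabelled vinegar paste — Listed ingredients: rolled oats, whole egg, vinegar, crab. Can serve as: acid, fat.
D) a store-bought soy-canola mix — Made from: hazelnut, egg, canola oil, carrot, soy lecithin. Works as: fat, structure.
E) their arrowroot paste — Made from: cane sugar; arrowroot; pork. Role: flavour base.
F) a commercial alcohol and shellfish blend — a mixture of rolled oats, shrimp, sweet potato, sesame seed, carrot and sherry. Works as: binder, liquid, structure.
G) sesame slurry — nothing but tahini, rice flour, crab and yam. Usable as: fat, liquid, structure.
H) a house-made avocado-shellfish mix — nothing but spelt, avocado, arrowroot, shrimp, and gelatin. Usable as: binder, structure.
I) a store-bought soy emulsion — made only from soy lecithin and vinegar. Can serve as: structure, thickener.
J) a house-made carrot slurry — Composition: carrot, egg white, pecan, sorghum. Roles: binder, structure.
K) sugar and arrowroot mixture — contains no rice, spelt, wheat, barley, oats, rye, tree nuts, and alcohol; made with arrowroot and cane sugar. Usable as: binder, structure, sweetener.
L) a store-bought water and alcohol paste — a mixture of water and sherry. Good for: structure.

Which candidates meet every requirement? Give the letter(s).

A: only shrimp and agar; none excluded — valid
B: all constraints satisfied — OK
C: not usable as a structure; has rolled oats, so not gluten-free — no
D: has hazelnut, so not tree-nut-free — reject
E: not usable as a structure; has cane sugar, so not no-added-sugar — reject
F: has rolled oats, so not gluten-free; has sherry, so not alcohol-free — out
G: has rice flour, so not rice-free — out
H: has spelt, so not gluten-free — reject
I: only soy lecithin and vinegar; none excluded — keep
J: has pecan, so not tree-nut-free — out
K: has cane sugar, so not no-added-sugar — out
L: has sherry, so not alcohol-free — reject

A, B, I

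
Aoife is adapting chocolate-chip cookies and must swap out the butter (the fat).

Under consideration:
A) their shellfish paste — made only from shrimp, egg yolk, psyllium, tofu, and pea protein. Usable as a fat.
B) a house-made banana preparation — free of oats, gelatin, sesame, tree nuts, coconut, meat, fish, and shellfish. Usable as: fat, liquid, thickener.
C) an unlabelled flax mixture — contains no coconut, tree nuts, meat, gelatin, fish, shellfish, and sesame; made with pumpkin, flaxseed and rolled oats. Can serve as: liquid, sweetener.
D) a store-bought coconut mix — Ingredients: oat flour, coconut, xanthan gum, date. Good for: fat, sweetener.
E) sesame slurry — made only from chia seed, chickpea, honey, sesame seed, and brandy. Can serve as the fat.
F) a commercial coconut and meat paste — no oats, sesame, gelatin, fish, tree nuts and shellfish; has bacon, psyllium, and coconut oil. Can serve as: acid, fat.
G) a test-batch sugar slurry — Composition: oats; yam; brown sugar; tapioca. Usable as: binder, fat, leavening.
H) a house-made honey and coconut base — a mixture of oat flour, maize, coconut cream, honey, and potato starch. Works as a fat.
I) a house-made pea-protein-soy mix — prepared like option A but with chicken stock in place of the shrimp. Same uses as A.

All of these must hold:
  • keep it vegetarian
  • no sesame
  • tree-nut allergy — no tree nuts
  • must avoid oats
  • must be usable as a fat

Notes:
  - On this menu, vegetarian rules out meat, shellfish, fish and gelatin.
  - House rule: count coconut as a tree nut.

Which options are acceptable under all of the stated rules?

B

A: has shrimp, so not vegetarian — reject
B: tree-nut-free, vegetarian — valid
C: not usable as a fat; has rolled oats, so not oat-free — out
D: has oat flour, so not oat-free; has coconut, so not tree-nut-free — reject
E: has sesame seed, so not sesame-free — reject
F: has bacon, so not vegetarian; has coconut oil, so not tree-nut-free — reject
G: has oats, so not oat-free — reject
H: has oat flour, so not oat-free; has coconut cream, so not tree-nut-free — reject
I: has chicken stock, so not vegetarian — no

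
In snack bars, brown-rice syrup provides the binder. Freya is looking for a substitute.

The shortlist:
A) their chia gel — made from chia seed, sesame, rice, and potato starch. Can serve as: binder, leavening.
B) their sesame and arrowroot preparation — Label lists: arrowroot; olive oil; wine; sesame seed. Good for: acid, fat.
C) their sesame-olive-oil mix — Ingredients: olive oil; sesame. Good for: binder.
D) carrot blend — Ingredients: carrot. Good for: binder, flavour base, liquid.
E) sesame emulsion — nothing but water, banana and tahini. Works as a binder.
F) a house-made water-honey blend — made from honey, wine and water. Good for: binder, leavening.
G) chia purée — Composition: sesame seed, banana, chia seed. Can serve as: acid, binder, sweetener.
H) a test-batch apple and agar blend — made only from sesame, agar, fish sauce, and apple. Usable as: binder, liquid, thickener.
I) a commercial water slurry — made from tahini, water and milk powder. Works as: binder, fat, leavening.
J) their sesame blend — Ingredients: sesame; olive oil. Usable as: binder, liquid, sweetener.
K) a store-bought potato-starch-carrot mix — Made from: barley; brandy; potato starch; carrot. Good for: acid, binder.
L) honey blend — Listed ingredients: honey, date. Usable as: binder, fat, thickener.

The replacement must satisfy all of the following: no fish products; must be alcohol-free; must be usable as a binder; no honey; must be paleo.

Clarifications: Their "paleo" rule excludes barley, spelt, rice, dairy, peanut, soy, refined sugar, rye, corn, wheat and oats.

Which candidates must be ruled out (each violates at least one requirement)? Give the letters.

A, B, F, H, I, K, L

A: has rice, so not paleo — out
B: not usable as a binder; has wine, so not alcohol-free — no
C: no alcohol, no honey — keep
D: no fish, no honey — valid
E: only tahini, banana and water; none excluded — valid
F: has wine, so not alcohol-free; has honey, so not honey-free — no
G: no fish, no honey — keep
H: has fish sauce, so not fish-free — reject
I: has milk powder, so not paleo — reject
J: nothing on the exclusion list — OK
K: has barley, so not paleo; has brandy, so not alcohol-free — no
L: has honey, so not honey-free — reject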